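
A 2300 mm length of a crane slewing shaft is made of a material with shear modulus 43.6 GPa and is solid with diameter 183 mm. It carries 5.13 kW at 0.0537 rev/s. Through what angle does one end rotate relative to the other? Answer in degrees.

0.417°

ω = 2π·0.0537 = 0.3374 rad/s, so T = P/ω = 5.13×10³ / 0.3374 = 15200 N·m.
J = πd⁴/32 = π(0.183)⁴/32 = 1.101×10^-4 m⁴.
θ = T·L/(G·J) = 15200 × 2.30 / (43.6×10⁹ × 1.101×10^-4) = 7.285×10^-3 rad.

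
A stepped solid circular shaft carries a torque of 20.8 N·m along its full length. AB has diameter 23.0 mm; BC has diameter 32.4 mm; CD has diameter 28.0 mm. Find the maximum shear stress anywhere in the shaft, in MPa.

8.71 MPa

Under the same torque, τ_max = 16T/(πd³) is largest where d is smallest — segment AB (d = 23.0 mm).
τ_max = 16·20.80/(π·(0.0230)³) = 8.707×10^6 Pa.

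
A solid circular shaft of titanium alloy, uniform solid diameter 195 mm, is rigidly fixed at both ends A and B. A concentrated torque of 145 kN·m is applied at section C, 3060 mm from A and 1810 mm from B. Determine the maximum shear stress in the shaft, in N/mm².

62.6 N/mm²

With uniform GJ and both ends fixed, compatibility θ_AC = θ_CB gives T_A·a = T_B·b, together with T_A + T_B = T₀.
T_A = T₀·b/(a+b) = 145000·1810/4870 = 53890 N·m; T_B = 91110 N·m.
τ in each portion: τ_AC = 3.70×10^7 Pa, τ_CB = 6.26×10^7 Pa; maximum is in CB.
τ_max = T_CB·r/J = 91110·0.0975/1.42×10^-4 = 6.258×10^7 Pa.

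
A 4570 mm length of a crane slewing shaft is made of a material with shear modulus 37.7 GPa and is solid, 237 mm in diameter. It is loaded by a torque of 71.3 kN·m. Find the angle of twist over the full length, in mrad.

J = πd⁴/32 = π(0.237)⁴/32 = 3.097×10^-4 m⁴.
θ = T·L/(G·J) = 71300 × 4.57 / (37.7×10⁹ × 3.097×10^-4) = 0.02790 rad.

27.9 mrad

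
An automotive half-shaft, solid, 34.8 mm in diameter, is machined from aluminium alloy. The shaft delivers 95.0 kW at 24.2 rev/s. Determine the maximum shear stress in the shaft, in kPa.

ω = 2π·24.2 = 152.1 rad/s, so T = P/ω = 95.0×10³ / 152.1 = 624.8 N·m.
J = πd⁴/32 = π(0.0348)⁴/32 = 1.440×10^-7 m⁴.
τ_max = T·r/J = 624.8 × 0.0174 / 1.440×10^-7 = 7.550×10^7 Pa.

75500 kPa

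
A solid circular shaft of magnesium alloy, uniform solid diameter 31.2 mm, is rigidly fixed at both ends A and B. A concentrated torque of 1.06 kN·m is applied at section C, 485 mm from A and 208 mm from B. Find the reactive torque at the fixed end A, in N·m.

With uniform GJ and both ends fixed, compatibility θ_AC = θ_CB gives T_A·a = T_B·b, together with T_A + T_B = T₀.
T_A = T₀·b/(a+b) = 1060·208/693.0 = 318.2 N·m; T_B = 741.8 N·m.

318 N·m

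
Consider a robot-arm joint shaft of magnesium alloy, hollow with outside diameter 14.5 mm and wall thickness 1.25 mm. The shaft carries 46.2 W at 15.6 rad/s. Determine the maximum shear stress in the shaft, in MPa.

9.32 MPa

ω = 15.6 rad/s, so T = P/ω = 46.2 / 15.60 = 2.962 N·m.
J = π(d_o⁴ − d_i⁴)/32 = π(0.0145⁴ − 0.0120⁴)/32 = 2.304×10^-9 m⁴.
τ_max = T·r/J = 2.962 × 0.00725 / 2.304×10^-9 = 9.319×10^6 Pa.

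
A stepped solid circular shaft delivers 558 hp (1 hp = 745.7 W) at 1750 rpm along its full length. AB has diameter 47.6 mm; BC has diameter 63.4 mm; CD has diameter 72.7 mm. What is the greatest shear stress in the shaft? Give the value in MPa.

ω = 2π·1750/60 = 183.3 rad/s, so T = P/ω = 558×745.7 / 183.3 = 2271 N·m.
Under the same torque, τ_max = 16T/(πd³) is largest where d is smallest — segment AB (d = 47.6 mm).
τ_max = 16·2271/(π·(0.0476)³) = 1.072×10^8 Pa.

107 MPa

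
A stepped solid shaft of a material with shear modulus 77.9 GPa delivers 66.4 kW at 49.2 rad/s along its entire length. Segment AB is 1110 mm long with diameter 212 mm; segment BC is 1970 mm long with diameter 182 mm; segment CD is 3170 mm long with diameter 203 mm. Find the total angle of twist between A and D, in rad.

7.43e-4 rad

ω = 49.2 rad/s, so T = P/ω = 66.4×10³ / 49.20 = 1350 N·m.
J_AB = π(0.212)⁴/32 = 1.98×10^-4 m⁴; J_BC = π(0.182)⁴/32 = 1.08×10^-4 m⁴; J_CD = π(0.203)⁴/32 = 1.67×10^-4 m⁴.
θ = (T/G)·Σ L_i/J_i = (1350/77.9×10⁹)·(1.11/1.98×10^-4 + 1.97/1.08×10^-4 + 3.17/1.67×10^-4) = 7.432×10^-4 rad.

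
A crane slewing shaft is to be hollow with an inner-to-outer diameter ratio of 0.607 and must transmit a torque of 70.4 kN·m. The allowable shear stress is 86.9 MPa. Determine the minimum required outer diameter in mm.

For a hollow shaft with d_i/d_o = 0.607: τ_max = 16T/(π d_o³ (1−k⁴)), so d_o = [16T/(π τ_allow (1−k⁴))]^(1/3) = [16·70400/(π·8.69×10^7·0.8642)]^(1/3) = 0.1684 m.

168 mm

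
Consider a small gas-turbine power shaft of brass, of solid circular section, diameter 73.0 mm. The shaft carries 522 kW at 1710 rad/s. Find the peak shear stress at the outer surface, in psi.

ω = 1710 rad/s, so T = P/ω = 522×10³ / 1710 = 305.3 N·m.
J = πd⁴/32 = π(0.0730)⁴/32 = 2.788×10^-6 m⁴.
τ_max = T·r/J = 305.3 × 0.0365 / 2.788×10^-6 = 3.996×10^6 Pa.

580 psi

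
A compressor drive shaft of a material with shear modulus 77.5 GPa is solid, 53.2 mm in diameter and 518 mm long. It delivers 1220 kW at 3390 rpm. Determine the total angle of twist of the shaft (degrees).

1.67°

ω = 2π·3390/60 = 355.0 rad/s, so T = P/ω = 1220×10³ / 355.0 = 3437 N·m.
J = πd⁴/32 = π(0.0532)⁴/32 = 7.864×10^-7 m⁴.
θ = T·L/(G·J) = 3437 × 0.518 / (77.5×10⁹ × 7.864×10^-7) = 0.02921 rad.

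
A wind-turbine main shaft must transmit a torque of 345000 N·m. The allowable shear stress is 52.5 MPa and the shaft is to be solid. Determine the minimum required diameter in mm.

For a solid shaft τ_max = 16T/(πd³), so d = (16T/(π τ_allow))^(1/3) = (16·345000/(π·5.25×10^7))^(1/3) = 0.3223 m.

322 mm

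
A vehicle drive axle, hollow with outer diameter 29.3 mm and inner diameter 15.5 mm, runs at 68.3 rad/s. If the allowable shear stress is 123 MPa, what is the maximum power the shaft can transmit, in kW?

38.2 kW

J = π(d_o⁴ − d_i⁴)/32 = π(0.0293⁴ − 0.0155⁴)/32 = 6.669×10^-8 m⁴.
T_max = τ_allow·J/r = 1.23×10^8 × 6.669×10^-8 / 0.0146 = 559.9 N·m.
ω = 68.3 rad/s, so P_max = T_max·ω = 3.824×10^4 W.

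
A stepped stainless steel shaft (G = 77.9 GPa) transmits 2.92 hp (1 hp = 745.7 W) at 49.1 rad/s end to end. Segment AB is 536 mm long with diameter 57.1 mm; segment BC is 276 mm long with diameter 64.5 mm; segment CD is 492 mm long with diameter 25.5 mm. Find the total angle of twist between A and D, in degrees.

ω = 49.1 rad/s, so T = P/ω = 2.92×745.7 / 49.10 = 44.35 N·m.
J_AB = π(0.0571)⁴/32 = 1.04×10^-6 m⁴; J_BC = π(0.0645)⁴/32 = 1.70×10^-6 m⁴; J_CD = π(0.0255)⁴/32 = 4.15×10^-8 m⁴.
θ = (T/G)·Σ L_i/J_i = (44.35/77.9×10⁹)·(0.536/1.04×10^-6 + 0.276/1.70×10^-6 + 0.492/4.15×10^-8) = 7.132×10^-3 rad.

0.409°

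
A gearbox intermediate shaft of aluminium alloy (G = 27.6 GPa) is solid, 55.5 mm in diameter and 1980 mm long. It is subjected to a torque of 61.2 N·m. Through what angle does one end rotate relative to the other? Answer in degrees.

J = πd⁴/32 = π(0.0555)⁴/32 = 9.315×10^-7 m⁴.
θ = T·L/(G·J) = 61.20 × 1.98 / (27.6×10⁹ × 9.315×10^-7) = 4.713×10^-3 rad.

0.270°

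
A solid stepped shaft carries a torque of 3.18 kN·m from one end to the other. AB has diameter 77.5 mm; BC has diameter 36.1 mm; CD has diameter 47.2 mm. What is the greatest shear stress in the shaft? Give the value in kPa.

Under the same torque, τ_max = 16T/(πd³) is largest where d is smallest — segment BC (d = 36.1 mm).
τ_max = 16·3180/(π·(0.0361)³) = 3.443×10^8 Pa.

344000 kPa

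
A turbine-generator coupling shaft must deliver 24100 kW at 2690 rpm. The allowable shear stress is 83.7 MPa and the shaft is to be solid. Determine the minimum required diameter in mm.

ω = 2π·2690/60 = 281.7 rad/s, so T = P/ω = 24100×10³ / 281.7 = 85550 N·m.
For a solid shaft τ_max = 16T/(πd³), so d = (16T/(π τ_allow))^(1/3) = (16·85550/(π·8.37×10^7))^(1/3) = 0.1733 m.

173 mm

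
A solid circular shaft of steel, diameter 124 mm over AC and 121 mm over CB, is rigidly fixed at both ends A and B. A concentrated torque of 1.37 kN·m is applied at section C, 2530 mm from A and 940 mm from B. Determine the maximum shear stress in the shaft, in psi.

405 psi

Compatibility: T_A·a/J_AC = T_B·b/J_CB with T_A + T_B = T₀.
J_AC = 2.32×10^-5 m⁴, J_CB = 2.10×10^-5 m⁴, so T_A = T₀·(J_AC/a)/((J_AC/a)+(J_CB/b)) = 398.2 N·m, T_B = 971.8 N·m.
τ in each portion: τ_AC = 1.06×10^6 Pa, τ_CB = 2.79×10^6 Pa; maximum is in CB.
τ_max = T_CB·r/J = 971.8·0.0605/2.10×10^-5 = 2.794×10^6 Pa.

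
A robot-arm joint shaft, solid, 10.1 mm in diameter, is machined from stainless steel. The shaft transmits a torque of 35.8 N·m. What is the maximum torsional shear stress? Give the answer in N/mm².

177 N/mm²

J = πd⁴/32 = π(0.0101)⁴/32 = 1.022×10^-9 m⁴.
τ_max = T·r/J = 35.80 × 0.00505 / 1.022×10^-9 = 1.770×10^8 Pa.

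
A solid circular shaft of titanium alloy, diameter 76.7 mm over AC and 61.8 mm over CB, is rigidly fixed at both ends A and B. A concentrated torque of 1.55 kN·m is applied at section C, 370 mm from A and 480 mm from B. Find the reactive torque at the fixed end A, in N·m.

Compatibility: T_A·a/J_AC = T_B·b/J_CB with T_A + T_B = T₀.
J_AC = 3.40×10^-6 m⁴, J_CB = 1.43×10^-6 m⁴, so T_A = T₀·(J_AC/a)/((J_AC/a)+(J_CB/b)) = 1170 N·m, T_B = 380.1 N·m.

1170 N·m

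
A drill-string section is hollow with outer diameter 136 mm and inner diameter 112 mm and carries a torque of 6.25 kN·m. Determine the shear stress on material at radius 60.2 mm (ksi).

3.01 ksi

J = π(d_o⁴ − d_i⁴)/32 = π(0.136⁴ − 0.112⁴)/32 = 1.814×10^-5 m⁴.
Shear stress varies linearly with radius: τ = T·r/J = 6250 × 0.0602 / 1.814×10^-5 = 2.074×10^7 Pa.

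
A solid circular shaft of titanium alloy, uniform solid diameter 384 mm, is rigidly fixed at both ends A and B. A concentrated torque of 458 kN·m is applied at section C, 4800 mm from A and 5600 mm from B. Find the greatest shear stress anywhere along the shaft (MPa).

With uniform GJ and both ends fixed, compatibility θ_AC = θ_CB gives T_A·a = T_B·b, together with T_A + T_B = T₀.
T_A = T₀·b/(a+b) = 458000·5600/10400 = 246600 N·m; T_B = 211400 N·m.
τ in each portion: τ_AC = 2.22×10^7 Pa, τ_CB = 1.90×10^7 Pa; maximum is in AC.
τ_max = T_AC·r/J = 246600·0.192/2.13×10^-3 = 2.218×10^7 Pa.

22.2 MPa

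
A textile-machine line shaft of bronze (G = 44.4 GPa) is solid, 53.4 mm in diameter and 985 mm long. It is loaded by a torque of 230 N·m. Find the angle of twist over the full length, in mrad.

J = πd⁴/32 = π(0.0534)⁴/32 = 7.983×10^-7 m⁴.
θ = T·L/(G·J) = 230.0 × 0.985 / (44.4×10⁹ × 7.983×10^-7) = 6.392×10^-3 rad.

6.39 mrad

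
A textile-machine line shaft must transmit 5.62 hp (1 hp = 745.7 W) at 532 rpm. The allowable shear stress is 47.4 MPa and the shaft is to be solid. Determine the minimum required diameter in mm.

20.1 mm

ω = 2π·532/60 = 55.71 rad/s, so T = P/ω = 5.62×745.7 / 55.71 = 75.22 N·m.
For a solid shaft τ_max = 16T/(πd³), so d = (16T/(π τ_allow))^(1/3) = (16·75.22/(π·4.74×10^7))^(1/3) = 0.02007 m.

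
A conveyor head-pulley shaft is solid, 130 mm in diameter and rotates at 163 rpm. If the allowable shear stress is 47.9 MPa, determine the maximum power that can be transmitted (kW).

353 kW

J = πd⁴/32 = π(0.130)⁴/32 = 2.804×10^-5 m⁴.
T_max = τ_allow·J/r = 4.79×10^7 × 2.804×10^-5 / 0.0650 = 20660 N·m.
ω = 2π·163/60 = 17.07 rad/s, so P_max = T_max·ω = 3.527×10^5 W.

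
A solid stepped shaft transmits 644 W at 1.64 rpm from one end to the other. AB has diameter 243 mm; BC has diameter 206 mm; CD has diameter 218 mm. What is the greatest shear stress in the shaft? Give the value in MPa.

ω = 2π·1.64/60 = 0.1717 rad/s, so T = P/ω = 644 / 0.1717 = 3750 N·m.
Under the same torque, τ_max = 16T/(πd³) is largest where d is smallest — segment BC (d = 206 mm).
τ_max = 16·3750/(π·(0.206)³) = 2.185×10^6 Pa.

2.18 MPa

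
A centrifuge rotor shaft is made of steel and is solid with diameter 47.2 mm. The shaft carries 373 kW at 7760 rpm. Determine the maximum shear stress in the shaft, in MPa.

ω = 2π·7760/60 = 812.6 rad/s, so T = P/ω = 373×10³ / 812.6 = 459.0 N·m.
J = πd⁴/32 = π(0.0472)⁴/32 = 4.873×10^-7 m⁴.
τ_max = T·r/J = 459.0 × 0.0236 / 4.873×10^-7 = 2.223×10^7 Pa.

22.2 MPa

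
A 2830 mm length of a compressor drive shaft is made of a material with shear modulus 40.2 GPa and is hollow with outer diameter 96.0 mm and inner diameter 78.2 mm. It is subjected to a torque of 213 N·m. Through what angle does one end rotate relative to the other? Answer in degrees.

J = π(d_o⁴ − d_i⁴)/32 = π(0.0960⁴ − 0.0782⁴)/32 = 4.667×10^-6 m⁴.
θ = T·L/(G·J) = 213.0 × 2.83 / (40.2×10⁹ × 4.667×10^-6) = 3.213×10^-3 rad.

0.184°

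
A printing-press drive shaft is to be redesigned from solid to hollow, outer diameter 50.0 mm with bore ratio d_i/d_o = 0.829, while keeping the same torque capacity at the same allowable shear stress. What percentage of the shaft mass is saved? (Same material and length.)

Equal τ_max and T ⇒ the solid shaft needs d_s³ = d_o³(1−k⁴), so d_s = 50.0·(1−0.829⁴)^(1/3) = 40.40 mm.
Area ratio A_h/A_s = d_o²(1−k²)/d_s² = (1−k²)/(1−k⁴)^(2/3) = 0.4789.
Mass saving = 1 − 0.4789 = 52.1 %.

52.1 %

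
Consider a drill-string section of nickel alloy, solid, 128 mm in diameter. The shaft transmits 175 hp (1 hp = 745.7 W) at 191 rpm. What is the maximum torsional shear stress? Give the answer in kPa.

15800 kPa

ω = 2π·191/60 = 20.00 rad/s, so T = P/ω = 175×745.7 / 20.00 = 6524 N·m.
J = πd⁴/32 = π(0.128)⁴/32 = 2.635×10^-5 m⁴.
τ_max = T·r/J = 6524 × 0.0640 / 2.635×10^-5 = 1.584×10^7 Pa.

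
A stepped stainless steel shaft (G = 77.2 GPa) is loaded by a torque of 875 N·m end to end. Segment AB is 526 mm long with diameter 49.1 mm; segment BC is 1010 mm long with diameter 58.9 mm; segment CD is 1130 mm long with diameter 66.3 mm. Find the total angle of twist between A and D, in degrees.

J_AB = π(0.0491)⁴/32 = 5.71×10^-7 m⁴; J_BC = π(0.0589)⁴/32 = 1.18×10^-6 m⁴; J_CD = π(0.0663)⁴/32 = 1.90×10^-6 m⁴.
θ = (T/G)·Σ L_i/J_i = (875.0/77.2×10⁹)·(0.526/5.71×10^-7 + 1.01/1.18×10^-6 + 1.13/1.90×10^-6) = 0.02689 rad.

1.54°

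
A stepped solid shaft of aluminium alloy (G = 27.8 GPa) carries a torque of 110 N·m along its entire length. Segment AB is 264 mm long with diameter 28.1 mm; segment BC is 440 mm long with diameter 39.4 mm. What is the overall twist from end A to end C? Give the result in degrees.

1.40°

J_AB = π(0.0281)⁴/32 = 6.12×10^-8 m⁴; J_BC = π(0.0394)⁴/32 = 2.37×10^-7 m⁴.
θ = (T/G)·Σ L_i/J_i = (110.0/27.8×10⁹)·(0.264/6.12×10^-8 + 0.440/2.37×10^-7) = 0.02442 rad.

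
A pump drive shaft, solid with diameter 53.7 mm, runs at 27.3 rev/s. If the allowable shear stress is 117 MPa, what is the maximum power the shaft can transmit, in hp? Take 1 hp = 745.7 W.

J = πd⁴/32 = π(0.0537)⁴/32 = 8.164×10^-7 m⁴.
T_max = τ_allow·J/r = 1.17×10^8 × 8.164×10^-7 / 0.0269 = 3557 N·m.
ω = 2π·27.3 = 171.5 rad/s, so P_max = T_max·ω = 6.102×10^5 W.

818 hp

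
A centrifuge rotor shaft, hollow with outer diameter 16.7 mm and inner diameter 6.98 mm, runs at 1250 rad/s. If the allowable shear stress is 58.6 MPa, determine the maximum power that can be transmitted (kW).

J = π(d_o⁴ − d_i⁴)/32 = π(0.0167⁴ − 0.00698⁴)/32 = 7.403×10^-9 m⁴.
T_max = τ_allow·J/r = 5.86×10^7 × 7.403×10^-9 / 0.00835 = 51.95 N·m.
ω = 1250 rad/s, so P_max = T_max·ω = 6.494×10^4 W.

64.9 kW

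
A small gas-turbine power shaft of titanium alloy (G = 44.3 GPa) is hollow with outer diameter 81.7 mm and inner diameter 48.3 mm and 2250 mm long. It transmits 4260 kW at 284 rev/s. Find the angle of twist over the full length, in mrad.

31.6 mrad

ω = 2π·284 = 1784 rad/s, so T = P/ω = 4260×10³ / 1784 = 2387 N·m.
J = π(d_o⁴ − d_i⁴)/32 = π(0.0817⁴ − 0.0483⁴)/32 = 3.840×10^-6 m⁴.
θ = T·L/(G·J) = 2387 × 2.25 / (44.3×10⁹ × 3.840×10^-6) = 0.03158 rad.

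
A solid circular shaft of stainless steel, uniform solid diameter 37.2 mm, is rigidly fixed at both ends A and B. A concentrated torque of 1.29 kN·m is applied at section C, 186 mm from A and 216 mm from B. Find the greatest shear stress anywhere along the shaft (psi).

9950 psi

With uniform GJ and both ends fixed, compatibility θ_AC = θ_CB gives T_A·a = T_B·b, together with T_A + T_B = T₀.
T_A = T₀·b/(a+b) = 1290·216/402.0 = 693.1 N·m; T_B = 596.9 N·m.
τ in each portion: τ_AC = 6.86×10^7 Pa, τ_CB = 5.90×10^7 Pa; maximum is in AC.
τ_max = T_AC·r/J = 693.1·0.0186/1.88×10^-7 = 6.857×10^7 Pa.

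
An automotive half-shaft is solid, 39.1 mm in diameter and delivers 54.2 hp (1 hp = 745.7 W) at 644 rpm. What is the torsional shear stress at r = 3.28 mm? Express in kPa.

8570 kPa

ω = 2π·644/60 = 67.44 rad/s, so T = P/ω = 54.2×745.7 / 67.44 = 599.3 N·m.
J = πd⁴/32 = π(0.0391)⁴/32 = 2.295×10^-7 m⁴.
Shear stress varies linearly with radius: τ = T·r/J = 599.3 × 0.00328 / 2.295×10^-7 = 8.567×10^6 Pa.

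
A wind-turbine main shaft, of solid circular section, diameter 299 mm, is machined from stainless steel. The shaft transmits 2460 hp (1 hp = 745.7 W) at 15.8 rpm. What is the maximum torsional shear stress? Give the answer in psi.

ω = 2π·15.8/60 = 1.655 rad/s, so T = P/ω = 2460×745.7 / 1.655 = 1.109e6 N·m.
J = πd⁴/32 = π(0.299)⁴/32 = 7.847×10^-4 m⁴.
τ_max = T·r/J = 1.109e6 × 0.149 / 7.847×10^-4 = 2.112×10^8 Pa.

30600 psi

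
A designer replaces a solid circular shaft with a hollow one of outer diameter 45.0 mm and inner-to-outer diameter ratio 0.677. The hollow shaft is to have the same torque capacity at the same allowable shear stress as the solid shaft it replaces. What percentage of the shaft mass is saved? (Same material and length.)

Equal τ_max and T ⇒ the solid shaft needs d_s³ = d_o³(1−k⁴), so d_s = 45.0·(1−0.677⁴)^(1/3) = 41.60 mm.
Area ratio A_h/A_s = d_o²(1−k²)/d_s² = (1−k²)/(1−k⁴)^(2/3) = 0.6339.
Mass saving = 1 − 0.6339 = 36.6 %.

36.6 %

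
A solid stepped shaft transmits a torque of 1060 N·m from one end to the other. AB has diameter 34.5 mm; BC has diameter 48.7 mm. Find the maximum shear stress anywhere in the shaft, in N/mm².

Under the same torque, τ_max = 16T/(πd³) is largest where d is smallest — segment AB (d = 34.5 mm).
τ_max = 16·1060/(π·(0.0345)³) = 1.315×10^8 Pa.

131 N/mm²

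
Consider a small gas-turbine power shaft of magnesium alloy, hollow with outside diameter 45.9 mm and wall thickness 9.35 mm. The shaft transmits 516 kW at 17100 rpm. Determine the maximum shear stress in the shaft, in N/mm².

ω = 2π·17100/60 = 1791 rad/s, so T = P/ω = 516×10³ / 1791 = 288.2 N·m.
J = π(d_o⁴ − d_i⁴)/32 = π(0.0459⁴ − 0.0272⁴)/32 = 3.820×10^-7 m⁴.
τ_max = T·r/J = 288.2 × 0.0229 / 3.820×10^-7 = 1.731×10^7 Pa.

17.3 N/mm²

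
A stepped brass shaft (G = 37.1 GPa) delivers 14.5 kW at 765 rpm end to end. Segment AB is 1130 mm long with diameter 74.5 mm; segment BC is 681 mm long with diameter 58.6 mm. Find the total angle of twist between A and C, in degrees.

ω = 2π·765/60 = 80.11 rad/s, so T = P/ω = 14.5×10³ / 80.11 = 181.0 N·m.
J_AB = π(0.0745)⁴/32 = 3.02×10^-6 m⁴; J_BC = π(0.0586)⁴/32 = 1.16×10^-6 m⁴.
θ = (T/G)·Σ L_i/J_i = (181.0/37.1×10⁹)·(1.13/3.02×10^-6 + 0.681/1.16×10^-6) = 4.693×10^-3 rad.

0.269°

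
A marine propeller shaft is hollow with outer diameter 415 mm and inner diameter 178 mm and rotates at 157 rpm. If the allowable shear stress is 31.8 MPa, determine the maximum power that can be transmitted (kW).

7090 kW

J = π(d_o⁴ − d_i⁴)/32 = π(0.415⁴ − 0.178⁴)/32 = 2.813×10^-3 m⁴.
T_max = τ_allow·J/r = 3.18×10^7 × 2.813×10^-3 / 0.207 = 431200 N·m.
ω = 2π·157/60 = 16.44 rad/s, so P_max = T_max·ω = 7.089×10^6 W.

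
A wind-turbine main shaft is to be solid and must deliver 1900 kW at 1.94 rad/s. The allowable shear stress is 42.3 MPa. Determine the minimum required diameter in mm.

490 mm

ω = 1.94 rad/s, so T = P/ω = 1900×10³ / 1.940 = 979400 N·m.
For a solid shaft τ_max = 16T/(πd³), so d = (16T/(π τ_allow))^(1/3) = (16·979400/(π·4.23×10^7))^(1/3) = 0.4904 m.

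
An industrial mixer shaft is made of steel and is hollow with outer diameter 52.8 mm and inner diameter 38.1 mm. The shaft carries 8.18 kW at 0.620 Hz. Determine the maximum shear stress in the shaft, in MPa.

ω = 2π·0.620 = 3.896 rad/s, so T = P/ω = 8.18×10³ / 3.896 = 2100 N·m.
J = π(d_o⁴ − d_i⁴)/32 = π(0.0528⁴ − 0.0381⁴)/32 = 5.561×10^-7 m⁴.
τ_max = T·r/J = 2100 × 0.0264 / 5.561×10^-7 = 9.968×10^7 Pa.

99.7 MPa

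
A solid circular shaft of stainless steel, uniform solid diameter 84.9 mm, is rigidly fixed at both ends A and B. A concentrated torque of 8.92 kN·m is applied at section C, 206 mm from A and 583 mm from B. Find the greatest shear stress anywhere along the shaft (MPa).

54.9 MPa

With uniform GJ and both ends fixed, compatibility θ_AC = θ_CB gives T_A·a = T_B·b, together with T_A + T_B = T₀.
T_A = T₀·b/(a+b) = 8920·583/789.0 = 6591 N·m; T_B = 2329 N·m.
τ in each portion: τ_AC = 5.49×10^7 Pa, τ_CB = 1.94×10^7 Pa; maximum is in AC.
τ_max = T_AC·r/J = 6591·0.0425/5.10×10^-6 = 5.485×10^7 Pa.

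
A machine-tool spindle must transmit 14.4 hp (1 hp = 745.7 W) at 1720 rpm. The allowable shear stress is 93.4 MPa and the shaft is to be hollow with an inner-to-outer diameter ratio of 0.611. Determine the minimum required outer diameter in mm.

ω = 2π·1720/60 = 180.1 rad/s, so T = P/ω = 14.4×745.7 / 180.1 = 59.62 N·m.
For a hollow shaft with d_i/d_o = 0.611: τ_max = 16T/(π d_o³ (1−k⁴)), so d_o = [16T/(π τ_allow (1−k⁴))]^(1/3) = [16·59.62/(π·9.34×10^7·0.8606)]^(1/3) = 0.01557 m.

15.6 mm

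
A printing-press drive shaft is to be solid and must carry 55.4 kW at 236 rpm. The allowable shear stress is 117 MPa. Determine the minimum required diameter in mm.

46.0 mm

ω = 2π·236/60 = 24.71 rad/s, so T = P/ω = 55.4×10³ / 24.71 = 2242 N·m.
For a solid shaft τ_max = 16T/(πd³), so d = (16T/(π τ_allow))^(1/3) = (16·2242/(π·1.17×10^8))^(1/3) = 0.04604 m.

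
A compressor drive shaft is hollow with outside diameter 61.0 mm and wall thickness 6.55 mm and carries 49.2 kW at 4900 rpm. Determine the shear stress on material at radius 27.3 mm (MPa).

ω = 2π·4900/60 = 513.1 rad/s, so T = P/ω = 49.2×10³ / 513.1 = 95.88 N·m.
J = π(d_o⁴ − d_i⁴)/32 = π(0.0610⁴ − 0.0479⁴)/32 = 8.425×10^-7 m⁴.
Shear stress varies linearly with radius: τ = T·r/J = 95.88 × 0.0273 / 8.425×10^-7 = 3.107×10^6 Pa.

3.11 MPa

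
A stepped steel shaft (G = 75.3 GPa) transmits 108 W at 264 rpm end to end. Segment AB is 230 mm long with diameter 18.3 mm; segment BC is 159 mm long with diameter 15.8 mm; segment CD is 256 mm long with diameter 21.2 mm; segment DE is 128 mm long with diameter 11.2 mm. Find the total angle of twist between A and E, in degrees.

ω = 2π·264/60 = 27.65 rad/s, so T = P/ω = 108 / 27.65 = 3.907 N·m.
J_AB = π(0.0183)⁴/32 = 1.10×10^-8 m⁴; J_BC = π(0.0158)⁴/32 = 6.12×10^-9 m⁴; J_CD = π(0.0212)⁴/32 = 1.98×10^-8 m⁴; J_DE = π(0.0112)⁴/32 = 1.54×10^-9 m⁴.
θ = (T/G)·Σ L_i/J_i = (3.907/75.3×10⁹)·(0.230/1.10×10^-8 + 0.159/6.12×10^-9 + 0.256/1.98×10^-8 + 0.128/1.54×10^-9) = 7.400×10^-3 rad.

0.424°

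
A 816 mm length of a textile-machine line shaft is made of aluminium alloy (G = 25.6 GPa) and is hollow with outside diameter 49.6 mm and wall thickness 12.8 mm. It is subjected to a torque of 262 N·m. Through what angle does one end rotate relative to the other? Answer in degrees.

J = π(d_o⁴ − d_i⁴)/32 = π(0.0496⁴ − 0.0240⁴)/32 = 5.616×10^-7 m⁴.
θ = T·L/(G·J) = 262.0 × 0.816 / (25.6×10⁹ × 5.616×10^-7) = 0.01487 rad.

0.852°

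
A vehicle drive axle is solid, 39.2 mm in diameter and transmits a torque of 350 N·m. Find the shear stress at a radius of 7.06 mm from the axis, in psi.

1550 psi

J = πd⁴/32 = π(0.0392)⁴/32 = 2.318×10^-7 m⁴.
Shear stress varies linearly with radius: τ = T·r/J = 350.0 × 0.00706 / 2.318×10^-7 = 1.066×10^7 Pa.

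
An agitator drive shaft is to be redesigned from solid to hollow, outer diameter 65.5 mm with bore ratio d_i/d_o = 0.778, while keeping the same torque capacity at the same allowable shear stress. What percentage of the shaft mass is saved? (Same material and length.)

46.5 %

Equal τ_max and T ⇒ the solid shaft needs d_s³ = d_o³(1−k⁴), so d_s = 65.5·(1−0.778⁴)^(1/3) = 56.26 mm.
Area ratio A_h/A_s = d_o²(1−k²)/d_s² = (1−k²)/(1−k⁴)^(2/3) = 0.5350.
Mass saving = 1 − 0.5350 = 46.5 %.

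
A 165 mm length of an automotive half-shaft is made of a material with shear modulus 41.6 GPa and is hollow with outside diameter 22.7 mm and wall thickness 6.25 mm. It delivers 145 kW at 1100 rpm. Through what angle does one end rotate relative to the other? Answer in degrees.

ω = 2π·1100/60 = 115.2 rad/s, so T = P/ω = 145×10³ / 115.2 = 1259 N·m.
J = π(d_o⁴ − d_i⁴)/32 = π(0.0227⁴ − 0.0102⁴)/32 = 2.501×10^-8 m⁴.
θ = T·L/(G·J) = 1259 × 0.165 / (41.6×10⁹ × 2.501×10^-8) = 0.1997 rad.

11.4°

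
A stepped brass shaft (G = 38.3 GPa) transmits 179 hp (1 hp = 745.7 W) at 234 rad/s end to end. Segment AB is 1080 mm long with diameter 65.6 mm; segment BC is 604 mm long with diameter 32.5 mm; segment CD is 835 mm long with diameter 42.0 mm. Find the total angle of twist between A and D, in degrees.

ω = 234 rad/s, so T = P/ω = 179×745.7 / 234.0 = 570.4 N·m.
J_AB = π(0.0656)⁴/32 = 1.82×10^-6 m⁴; J_BC = π(0.0325)⁴/32 = 1.10×10^-7 m⁴; J_CD = π(0.0420)⁴/32 = 3.05×10^-7 m⁴.
θ = (T/G)·Σ L_i/J_i = (570.4/38.3×10⁹)·(1.08/1.82×10^-6 + 0.604/1.10×10^-7 + 0.835/3.05×10^-7) = 0.1317 rad.

7.55°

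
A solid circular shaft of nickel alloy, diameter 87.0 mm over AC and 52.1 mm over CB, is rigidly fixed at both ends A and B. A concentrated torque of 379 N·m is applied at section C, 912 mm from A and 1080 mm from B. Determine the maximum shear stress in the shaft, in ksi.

0.383 ksi

Compatibility: T_A·a/J_AC = T_B·b/J_CB with T_A + T_B = T₀.
J_AC = 5.62×10^-6 m⁴, J_CB = 7.23×10^-7 m⁴, so T_A = T₀·(J_AC/a)/((J_AC/a)+(J_CB/b)) = 341.9 N·m, T_B = 37.13 N·m.
τ in each portion: τ_AC = 2.64×10^6 Pa, τ_CB = 1.34×10^6 Pa; maximum is in AC.
τ_max = T_AC·r/J = 341.9·0.0435/5.62×10^-6 = 2.644×10^6 Pa.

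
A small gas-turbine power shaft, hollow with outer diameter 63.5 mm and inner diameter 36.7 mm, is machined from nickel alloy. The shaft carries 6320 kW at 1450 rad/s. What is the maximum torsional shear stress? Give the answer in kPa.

97600 kPa

ω = 1450 rad/s, so T = P/ω = 6320×10³ / 1450 = 4359 N·m.
J = π(d_o⁴ − d_i⁴)/32 = π(0.0635⁴ − 0.0367⁴)/32 = 1.418×10^-6 m⁴.
τ_max = T·r/J = 4359 × 0.0318 / 1.418×10^-6 = 9.758×10^7 Pa.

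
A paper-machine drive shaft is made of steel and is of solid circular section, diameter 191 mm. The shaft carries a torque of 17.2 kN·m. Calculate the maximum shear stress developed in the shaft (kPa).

12600 kPa

J = πd⁴/32 = π(0.191)⁴/32 = 1.307×10^-4 m⁴.
τ_max = T·r/J = 17200 × 0.0955 / 1.307×10^-4 = 1.257×10^7 Pa.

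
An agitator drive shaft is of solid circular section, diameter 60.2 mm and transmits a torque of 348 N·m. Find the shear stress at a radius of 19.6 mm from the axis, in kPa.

J = πd⁴/32 = π(0.0602)⁴/32 = 1.289×10^-6 m⁴.
Shear stress varies linearly with radius: τ = T·r/J = 348.0 × 0.0196 / 1.289×10^-6 = 5.290×10^6 Pa.

5290 kPa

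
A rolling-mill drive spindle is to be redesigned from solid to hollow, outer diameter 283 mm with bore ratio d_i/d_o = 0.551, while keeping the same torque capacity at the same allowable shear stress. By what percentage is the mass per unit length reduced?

25.7 %

Equal τ_max and T ⇒ the solid shaft needs d_s³ = d_o³(1−k⁴), so d_s = 283·(1−0.551⁴)^(1/3) = 274.0 mm.
Area ratio A_h/A_s = d_o²(1−k²)/d_s² = (1−k²)/(1−k⁴)^(2/3) = 0.7428.
Mass saving = 1 − 0.7428 = 25.7 %.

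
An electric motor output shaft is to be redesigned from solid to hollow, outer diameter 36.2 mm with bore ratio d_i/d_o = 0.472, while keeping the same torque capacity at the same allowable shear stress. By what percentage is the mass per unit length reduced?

Equal τ_max and T ⇒ the solid shaft needs d_s³ = d_o³(1−k⁴), so d_s = 36.2·(1−0.472⁴)^(1/3) = 35.59 mm.
Area ratio A_h/A_s = d_o²(1−k²)/d_s² = (1−k²)/(1−k⁴)^(2/3) = 0.8040.
Mass saving = 1 − 0.8040 = 19.6 %.

19.6 %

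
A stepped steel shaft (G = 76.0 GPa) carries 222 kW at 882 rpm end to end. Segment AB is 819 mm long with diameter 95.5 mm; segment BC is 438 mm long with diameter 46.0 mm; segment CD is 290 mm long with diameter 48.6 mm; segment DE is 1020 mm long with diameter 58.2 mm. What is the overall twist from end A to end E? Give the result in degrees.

ω = 2π·882/60 = 92.36 rad/s, so T = P/ω = 222×10³ / 92.36 = 2404 N·m.
J_AB = π(0.0955)⁴/32 = 8.17×10^-6 m⁴; J_BC = π(0.0460)⁴/32 = 4.40×10^-7 m⁴; J_CD = π(0.0486)⁴/32 = 5.48×10^-7 m⁴; J_DE = π(0.0582)⁴/32 = 1.13×10^-6 m⁴.
θ = (T/G)·Σ L_i/J_i = (2404/76.0×10⁹)·(0.819/8.17×10^-6 + 0.438/4.40×10^-7 + 0.290/5.48×10^-7 + 1.02/1.13×10^-6) = 0.08007 rad.

4.59°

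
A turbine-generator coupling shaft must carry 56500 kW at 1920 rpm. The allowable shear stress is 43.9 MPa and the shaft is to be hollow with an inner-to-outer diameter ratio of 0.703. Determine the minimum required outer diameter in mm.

ω = 2π·1920/60 = 201.1 rad/s, so T = P/ω = 56500×10³ / 201.1 = 281000 N·m.
For a hollow shaft with d_i/d_o = 0.703: τ_max = 16T/(π d_o³ (1−k⁴)), so d_o = [16T/(π τ_allow (1−k⁴))]^(1/3) = [16·281000/(π·4.39×10^7·0.7558)]^(1/3) = 0.3507 m.

351 mm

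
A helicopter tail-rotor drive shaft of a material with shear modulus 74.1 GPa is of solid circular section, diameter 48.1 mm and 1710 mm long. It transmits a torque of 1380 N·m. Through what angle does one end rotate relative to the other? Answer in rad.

0.0606 rad

J = πd⁴/32 = π(0.0481)⁴/32 = 5.255×10^-7 m⁴.
θ = T·L/(G·J) = 1380 × 1.71 / (74.1×10⁹ × 5.255×10^-7) = 0.06060 rad.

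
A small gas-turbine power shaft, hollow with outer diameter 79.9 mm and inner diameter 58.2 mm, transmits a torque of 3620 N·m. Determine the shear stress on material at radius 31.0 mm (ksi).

J = π(d_o⁴ − d_i⁴)/32 = π(0.0799⁴ − 0.0582⁴)/32 = 2.875×10^-6 m⁴.
Shear stress varies linearly with radius: τ = T·r/J = 3620 × 0.0310 / 2.875×10^-6 = 3.904×10^7 Pa.

5.66 ksi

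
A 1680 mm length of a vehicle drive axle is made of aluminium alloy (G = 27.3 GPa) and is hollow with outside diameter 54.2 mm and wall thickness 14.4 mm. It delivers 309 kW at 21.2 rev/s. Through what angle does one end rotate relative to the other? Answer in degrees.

10.1°

ω = 2π·21.2 = 133.2 rad/s, so T = P/ω = 309×10³ / 133.2 = 2320 N·m.
J = π(d_o⁴ − d_i⁴)/32 = π(0.0542⁴ − 0.0254⁴)/32 = 8.064×10^-7 m⁴.
θ = T·L/(G·J) = 2320 × 1.68 / (27.3×10⁹ × 8.064×10^-7) = 0.1770 rad.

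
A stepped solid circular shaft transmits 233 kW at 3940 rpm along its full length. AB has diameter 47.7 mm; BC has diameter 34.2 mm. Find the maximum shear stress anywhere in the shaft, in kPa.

71900 kPa

ω = 2π·3940/60 = 412.6 rad/s, so T = P/ω = 233×10³ / 412.6 = 564.7 N·m.
Under the same torque, τ_max = 16T/(πd³) is largest where d is smallest — segment BC (d = 34.2 mm).
τ_max = 16·564.7/(π·(0.0342)³) = 7.190×10^7 Pa.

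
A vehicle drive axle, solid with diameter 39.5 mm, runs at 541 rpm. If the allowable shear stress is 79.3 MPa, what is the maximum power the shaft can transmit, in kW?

54.4 kW

J = πd⁴/32 = π(0.0395)⁴/32 = 2.390×10^-7 m⁴.
T_max = τ_allow·J/r = 7.93×10^7 × 2.390×10^-7 / 0.0198 = 959.6 N·m.
ω = 2π·541/60 = 56.65 rad/s, so P_max = T_max·ω = 5.437×10^4 W.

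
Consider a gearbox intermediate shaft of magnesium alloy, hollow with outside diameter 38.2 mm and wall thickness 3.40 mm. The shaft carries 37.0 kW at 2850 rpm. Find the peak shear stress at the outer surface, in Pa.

ω = 2π·2850/60 = 298.5 rad/s, so T = P/ω = 37.0×10³ / 298.5 = 124.0 N·m.
J = π(d_o⁴ − d_i⁴)/32 = π(0.0382⁴ − 0.0314⁴)/32 = 1.136×10^-7 m⁴.
τ_max = T·r/J = 124.0 × 0.0191 / 1.136×10^-7 = 2.084×10^7 Pa.

2.08e7 Pa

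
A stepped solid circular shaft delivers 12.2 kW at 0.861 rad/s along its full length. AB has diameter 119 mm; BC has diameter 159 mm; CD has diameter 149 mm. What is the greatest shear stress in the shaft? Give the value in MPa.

ω = 0.861 rad/s, so T = P/ω = 12.2×10³ / 0.8610 = 14170 N·m.
Under the same torque, τ_max = 16T/(πd³) is largest where d is smallest — segment AB (d = 119 mm).
τ_max = 16·14170/(π·(0.119)³) = 4.282×10^7 Pa.

42.8 MPa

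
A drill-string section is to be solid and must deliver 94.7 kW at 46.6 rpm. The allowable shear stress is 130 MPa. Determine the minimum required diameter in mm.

91.3 mm

ω = 2π·46.6/60 = 4.880 rad/s, so T = P/ω = 94.7×10³ / 4.880 = 19410 N·m.
For a solid shaft τ_max = 16T/(πd³), so d = (16T/(π τ_allow))^(1/3) = (16·19410/(π·1.30×10^8))^(1/3) = 0.09127 m.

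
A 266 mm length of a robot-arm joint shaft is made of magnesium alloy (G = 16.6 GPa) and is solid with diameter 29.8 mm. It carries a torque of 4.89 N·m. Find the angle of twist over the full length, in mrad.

J = πd⁴/32 = π(0.0298)⁴/32 = 7.742×10^-8 m⁴.
θ = T·L/(G·J) = 4.890 × 0.266 / (16.6×10⁹ × 7.742×10^-8) = 1.012×10^-3 rad.

1.01 mrad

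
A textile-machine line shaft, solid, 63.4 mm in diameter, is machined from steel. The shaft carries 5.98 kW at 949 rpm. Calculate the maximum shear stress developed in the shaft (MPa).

ω = 2π·949/60 = 99.38 rad/s, so T = P/ω = 5.98×10³ / 99.38 = 60.17 N·m.
J = πd⁴/32 = π(0.0634)⁴/32 = 1.586×10^-6 m⁴.
τ_max = T·r/J = 60.17 × 0.0317 / 1.586×10^-6 = 1.203×10^6 Pa.

1.20 MPa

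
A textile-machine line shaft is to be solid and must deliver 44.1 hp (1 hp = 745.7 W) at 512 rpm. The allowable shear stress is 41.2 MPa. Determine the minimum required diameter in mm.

42.3 mm

ω = 2π·512/60 = 53.62 rad/s, so T = P/ω = 44.1×745.7 / 53.62 = 613.3 N·m.
For a solid shaft τ_max = 16T/(πd³), so d = (16T/(π τ_allow))^(1/3) = (16·613.3/(π·4.12×10^7))^(1/3) = 0.04232 m.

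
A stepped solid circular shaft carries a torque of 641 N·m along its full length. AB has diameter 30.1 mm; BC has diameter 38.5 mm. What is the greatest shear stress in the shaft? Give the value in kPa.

120000 kPa

Under the same torque, τ_max = 16T/(πd³) is largest where d is smallest — segment AB (d = 30.1 mm).
τ_max = 16·641.0/(π·(0.0301)³) = 1.197×10^8 Pa.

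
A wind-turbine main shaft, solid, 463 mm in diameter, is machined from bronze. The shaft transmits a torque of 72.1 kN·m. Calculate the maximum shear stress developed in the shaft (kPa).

3700 kPa

J = πd⁴/32 = π(0.463)⁴/32 = 4.512×10^-3 m⁴.
τ_max = T·r/J = 72100 × 0.232 / 4.512×10^-3 = 3.700×10^6 Pa.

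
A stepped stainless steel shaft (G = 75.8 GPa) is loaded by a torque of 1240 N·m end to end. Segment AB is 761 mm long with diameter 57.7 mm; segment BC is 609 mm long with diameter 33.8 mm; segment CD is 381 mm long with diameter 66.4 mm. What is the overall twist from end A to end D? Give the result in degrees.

5.30°

J_AB = π(0.0577)⁴/32 = 1.09×10^-6 m⁴; J_BC = π(0.0338)⁴/32 = 1.28×10^-7 m⁴; J_CD = π(0.0664)⁴/32 = 1.91×10^-6 m⁴.
θ = (T/G)·Σ L_i/J_i = (1240/75.8×10⁹)·(0.761/1.09×10^-6 + 0.609/1.28×10^-7 + 0.381/1.91×10^-6) = 0.09246 rad.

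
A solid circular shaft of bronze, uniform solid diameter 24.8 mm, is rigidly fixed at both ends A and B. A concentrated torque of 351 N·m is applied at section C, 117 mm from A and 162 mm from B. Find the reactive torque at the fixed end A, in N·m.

204 N·m

With uniform GJ and both ends fixed, compatibility θ_AC = θ_CB gives T_A·a = T_B·b, together with T_A + T_B = T₀.
T_A = T₀·b/(a+b) = 351.0·162/279.0 = 203.8 N·m; T_B = 147.2 N·m.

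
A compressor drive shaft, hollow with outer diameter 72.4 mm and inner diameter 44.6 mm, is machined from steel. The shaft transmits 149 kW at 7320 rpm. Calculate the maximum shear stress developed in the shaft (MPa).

3.05 MPa

ω = 2π·7320/60 = 766.5 rad/s, so T = P/ω = 149×10³ / 766.5 = 194.4 N·m.
J = π(d_o⁴ − d_i⁴)/32 = π(0.0724⁴ − 0.0446⁴)/32 = 2.309×10^-6 m⁴.
τ_max = T·r/J = 194.4 × 0.0362 / 2.309×10^-6 = 3.047×10^6 Pa.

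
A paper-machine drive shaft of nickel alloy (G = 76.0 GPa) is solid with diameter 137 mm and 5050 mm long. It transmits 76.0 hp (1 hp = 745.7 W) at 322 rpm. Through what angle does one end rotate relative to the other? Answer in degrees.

0.185°

ω = 2π·322/60 = 33.72 rad/s, so T = P/ω = 76.0×745.7 / 33.72 = 1681 N·m.
J = πd⁴/32 = π(0.137)⁴/32 = 3.458×10^-5 m⁴.
θ = T·L/(G·J) = 1681 × 5.05 / (76.0×10⁹ × 3.458×10^-5) = 3.229×10^-3 rad.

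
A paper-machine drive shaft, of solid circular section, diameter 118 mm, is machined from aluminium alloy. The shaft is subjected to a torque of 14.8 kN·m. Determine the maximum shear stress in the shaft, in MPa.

45.9 MPa

J = πd⁴/32 = π(0.118)⁴/32 = 1.903×10^-5 m⁴.
τ_max = T·r/J = 14800 × 0.0590 / 1.903×10^-5 = 4.588×10^7 Pa.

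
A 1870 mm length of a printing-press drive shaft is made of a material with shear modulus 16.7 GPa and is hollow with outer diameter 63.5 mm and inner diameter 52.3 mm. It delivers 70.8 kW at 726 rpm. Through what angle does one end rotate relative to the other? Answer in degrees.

6.93°

ω = 2π·726/60 = 76.03 rad/s, so T = P/ω = 70.8×10³ / 76.03 = 931.3 N·m.
J = π(d_o⁴ − d_i⁴)/32 = π(0.0635⁴ − 0.0523⁴)/32 = 8.617×10^-7 m⁴.
θ = T·L/(G·J) = 931.3 × 1.87 / (16.7×10⁹ × 8.617×10^-7) = 0.1210 rad.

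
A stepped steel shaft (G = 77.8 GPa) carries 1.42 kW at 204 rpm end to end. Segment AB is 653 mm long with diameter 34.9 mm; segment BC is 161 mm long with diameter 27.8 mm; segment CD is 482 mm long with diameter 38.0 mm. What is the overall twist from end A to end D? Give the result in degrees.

ω = 2π·204/60 = 21.36 rad/s, so T = P/ω = 1.42×10³ / 21.36 = 66.47 N·m.
J_AB = π(0.0349)⁴/32 = 1.46×10^-7 m⁴; J_BC = π(0.0278)⁴/32 = 5.86×10^-8 m⁴; J_CD = π(0.0380)⁴/32 = 2.05×10^-7 m⁴.
θ = (T/G)·Σ L_i/J_i = (66.47/77.8×10⁹)·(0.653/1.46×10^-7 + 0.161/5.86×10^-8 + 0.482/2.05×10^-7) = 8.188×10^-3 rad.

0.469°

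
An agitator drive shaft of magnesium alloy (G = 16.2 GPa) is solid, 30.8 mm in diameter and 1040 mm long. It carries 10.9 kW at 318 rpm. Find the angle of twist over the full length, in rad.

ω = 2π·318/60 = 33.30 rad/s, so T = P/ω = 10.9×10³ / 33.30 = 327.3 N·m.
J = πd⁴/32 = π(0.0308)⁴/32 = 8.835×10^-8 m⁴.
θ = T·L/(G·J) = 327.3 × 1.04 / (16.2×10⁹ × 8.835×10^-8) = 0.2378 rad.

0.238 rad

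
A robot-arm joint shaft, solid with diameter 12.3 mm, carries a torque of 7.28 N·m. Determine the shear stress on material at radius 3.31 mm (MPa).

J = πd⁴/32 = π(0.0123)⁴/32 = 2.247×10^-9 m⁴.
Shear stress varies linearly with radius: τ = T·r/J = 7.280 × 0.00331 / 2.247×10^-9 = 1.072×10^7 Pa.

10.7 MPa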